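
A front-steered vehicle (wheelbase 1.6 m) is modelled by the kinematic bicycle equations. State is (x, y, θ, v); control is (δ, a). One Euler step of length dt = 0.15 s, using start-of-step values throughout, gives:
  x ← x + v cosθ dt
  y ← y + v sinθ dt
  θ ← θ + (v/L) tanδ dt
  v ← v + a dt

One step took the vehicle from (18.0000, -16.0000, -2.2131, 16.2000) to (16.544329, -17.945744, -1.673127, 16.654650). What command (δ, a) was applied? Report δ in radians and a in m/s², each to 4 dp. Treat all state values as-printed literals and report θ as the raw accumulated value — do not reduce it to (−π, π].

a = (v'−v)/dt = (0.454650)/0.15 = 3.0310
Δθ = θ'−θ = 0.539973;  (v·dt/L) = 16.2000·0.15/1.6 = 1.518750
tan δ = Δθ·L/(v·dt) = 0.355538  →  δ = 0.3416

δ = 0.3416, a = 3.0310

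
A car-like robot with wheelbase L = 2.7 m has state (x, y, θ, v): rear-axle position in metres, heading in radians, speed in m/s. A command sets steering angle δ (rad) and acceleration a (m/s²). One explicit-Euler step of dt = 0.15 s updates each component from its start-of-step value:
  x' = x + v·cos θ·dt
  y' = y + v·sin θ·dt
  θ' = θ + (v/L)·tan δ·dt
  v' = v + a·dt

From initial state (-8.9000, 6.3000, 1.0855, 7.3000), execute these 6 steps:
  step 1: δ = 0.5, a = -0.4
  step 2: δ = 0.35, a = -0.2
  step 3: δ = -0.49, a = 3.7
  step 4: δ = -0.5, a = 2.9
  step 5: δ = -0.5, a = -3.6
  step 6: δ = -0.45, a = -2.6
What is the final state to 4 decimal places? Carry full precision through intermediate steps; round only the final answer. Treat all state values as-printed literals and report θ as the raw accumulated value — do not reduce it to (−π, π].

after step 1 (δ=0.5, a=-0.4): (-8.389215, 7.268568, 1.307056, 7.240000)
after step 2 (δ=0.35, a=-0.2): (-8.106102, 8.317016, 1.453879, 7.210000)
after step 3 (δ=-0.49, a=3.7): (-7.979943, 9.391132, 1.240227, 7.765000)
after step 4 (δ=-0.5, a=2.9): (-7.601887, 10.492820, 1.004558, 8.200000)
after step 5 (δ=-0.5, a=-3.6): (-6.942040, 11.530848, 0.755687, 7.660000)
after step 6 (δ=-0.45, a=-2.6): (-6.105797, 12.318819, 0.550120, 7.270000)

(-6.1058, 12.3188, 0.5501, 7.2700)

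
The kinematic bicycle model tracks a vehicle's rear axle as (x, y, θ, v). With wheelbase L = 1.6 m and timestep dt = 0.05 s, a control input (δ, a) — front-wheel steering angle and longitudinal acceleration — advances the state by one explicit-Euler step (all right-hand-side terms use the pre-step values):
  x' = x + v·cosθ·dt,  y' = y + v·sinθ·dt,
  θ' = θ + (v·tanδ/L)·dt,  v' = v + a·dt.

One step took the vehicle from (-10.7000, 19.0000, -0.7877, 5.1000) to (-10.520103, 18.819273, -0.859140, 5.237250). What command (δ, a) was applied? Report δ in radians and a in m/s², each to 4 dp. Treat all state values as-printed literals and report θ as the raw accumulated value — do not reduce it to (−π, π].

a = (v'−v)/dt = (0.137250)/0.05 = 2.7450
Δθ = θ'−θ = -0.071440;  (v·dt/L) = 5.1000·0.05/1.6 = 0.159375
tan δ = Δθ·L/(v·dt) = -0.448251  →  δ = -0.4214

δ = -0.4214, a = 2.7450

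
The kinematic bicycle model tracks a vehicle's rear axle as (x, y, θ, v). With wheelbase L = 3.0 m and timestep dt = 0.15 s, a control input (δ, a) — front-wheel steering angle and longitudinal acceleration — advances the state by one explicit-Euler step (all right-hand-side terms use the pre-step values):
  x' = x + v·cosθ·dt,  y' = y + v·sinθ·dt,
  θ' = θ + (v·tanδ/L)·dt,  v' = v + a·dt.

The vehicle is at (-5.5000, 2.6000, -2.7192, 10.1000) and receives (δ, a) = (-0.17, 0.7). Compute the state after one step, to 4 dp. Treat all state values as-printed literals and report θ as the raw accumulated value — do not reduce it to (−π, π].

x' = -5.5000 + 10.1000·cos(-2.7192)·0.15 = -6.8818
y' = 2.6000 + 10.1000·sin(-2.7192)·0.15 = 1.9789
θ' = -2.7192 + (10.1000/3.0)·tan(-0.17)·0.15 = -2.8059
v' = 10.1000 + 0.7000·0.15 = 10.2050

(-6.8818, 1.9789, -2.8059, 10.2050)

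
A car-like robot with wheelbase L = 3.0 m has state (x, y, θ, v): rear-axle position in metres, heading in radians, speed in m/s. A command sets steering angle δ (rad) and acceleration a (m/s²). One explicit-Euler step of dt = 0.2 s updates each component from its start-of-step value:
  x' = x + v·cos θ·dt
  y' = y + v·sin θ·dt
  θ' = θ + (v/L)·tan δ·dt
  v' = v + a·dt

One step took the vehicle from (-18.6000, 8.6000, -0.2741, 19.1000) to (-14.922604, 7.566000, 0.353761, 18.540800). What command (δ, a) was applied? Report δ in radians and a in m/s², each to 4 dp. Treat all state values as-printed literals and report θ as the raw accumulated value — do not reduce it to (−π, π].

δ = 0.4581, a = -2.7960

a = (v'−v)/dt = (-0.559200)/0.2 = -2.7960
Δθ = θ'−θ = 0.627861;  (v·dt/L) = 19.1000·0.2/3.0 = 1.273333
tan δ = Δθ·L/(v·dt) = 0.493085  →  δ = 0.4581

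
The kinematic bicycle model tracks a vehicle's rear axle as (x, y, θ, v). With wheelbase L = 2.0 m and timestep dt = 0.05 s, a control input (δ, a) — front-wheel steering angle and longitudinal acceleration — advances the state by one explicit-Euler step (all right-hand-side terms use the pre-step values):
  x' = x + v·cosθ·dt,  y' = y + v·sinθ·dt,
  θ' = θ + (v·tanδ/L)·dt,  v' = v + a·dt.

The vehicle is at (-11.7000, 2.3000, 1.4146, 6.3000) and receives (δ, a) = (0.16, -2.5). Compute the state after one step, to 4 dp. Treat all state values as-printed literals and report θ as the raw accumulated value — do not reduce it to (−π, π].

x' = -11.7000 + 6.3000·cos(1.4146)·0.05 = -11.6510
y' = 2.3000 + 6.3000·sin(1.4146)·0.05 = 2.6112
θ' = 1.4146 + (6.3000/2.0)·tan(0.16)·0.05 = 1.4400
v' = 6.3000 − 2.5000·0.05 = 6.1750

(-11.6510, 2.6112, 1.4400, 6.1750)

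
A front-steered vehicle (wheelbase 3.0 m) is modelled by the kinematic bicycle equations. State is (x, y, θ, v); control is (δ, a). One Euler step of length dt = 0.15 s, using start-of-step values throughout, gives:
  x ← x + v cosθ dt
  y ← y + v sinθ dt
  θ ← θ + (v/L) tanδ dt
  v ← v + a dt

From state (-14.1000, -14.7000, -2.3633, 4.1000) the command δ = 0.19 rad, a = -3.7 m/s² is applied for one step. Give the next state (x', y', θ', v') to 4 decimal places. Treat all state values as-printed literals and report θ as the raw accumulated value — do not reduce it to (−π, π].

(-14.5379, -15.1318, -2.3239, 3.5450)

x' = -14.1000 + 4.1000·cos(-2.3633)·0.15 = -14.5379
y' = -14.7000 + 4.1000·sin(-2.3633)·0.15 = -15.1318
θ' = -2.3633 + (4.1000/3.0)·tan(0.19)·0.15 = -2.3239
v' = 4.1000 − 3.7000·0.15 = 3.5450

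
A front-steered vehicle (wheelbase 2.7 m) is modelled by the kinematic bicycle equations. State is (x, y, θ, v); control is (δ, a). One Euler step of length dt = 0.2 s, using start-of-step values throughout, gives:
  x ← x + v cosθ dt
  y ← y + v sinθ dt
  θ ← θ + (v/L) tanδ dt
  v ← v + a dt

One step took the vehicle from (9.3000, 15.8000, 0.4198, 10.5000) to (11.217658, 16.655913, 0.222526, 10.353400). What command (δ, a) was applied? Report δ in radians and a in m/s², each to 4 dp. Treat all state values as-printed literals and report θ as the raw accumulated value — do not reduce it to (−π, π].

δ = -0.2484, a = -0.7330

a = (v'−v)/dt = (-0.146600)/0.2 = -0.7330
Δθ = θ'−θ = -0.197274;  (v·dt/L) = 10.5000·0.2/2.7 = 0.777778
tan δ = Δθ·L/(v·dt) = -0.253638  →  δ = -0.2484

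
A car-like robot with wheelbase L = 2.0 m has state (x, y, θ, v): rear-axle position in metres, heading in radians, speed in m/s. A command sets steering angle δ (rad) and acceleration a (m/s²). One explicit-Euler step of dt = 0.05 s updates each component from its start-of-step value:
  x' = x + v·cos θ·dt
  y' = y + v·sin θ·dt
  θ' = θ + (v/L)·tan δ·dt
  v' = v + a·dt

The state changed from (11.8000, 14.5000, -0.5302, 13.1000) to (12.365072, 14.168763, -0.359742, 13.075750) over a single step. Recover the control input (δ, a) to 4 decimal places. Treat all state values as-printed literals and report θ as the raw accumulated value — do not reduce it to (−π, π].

δ = 0.4799, a = -0.4850

a = (v'−v)/dt = (-0.024250)/0.05 = -0.4850
Δθ = θ'−θ = 0.170458;  (v·dt/L) = 13.1000·0.05/2.0 = 0.327500
tan δ = Δθ·L/(v·dt) = 0.520482  →  δ = 0.4799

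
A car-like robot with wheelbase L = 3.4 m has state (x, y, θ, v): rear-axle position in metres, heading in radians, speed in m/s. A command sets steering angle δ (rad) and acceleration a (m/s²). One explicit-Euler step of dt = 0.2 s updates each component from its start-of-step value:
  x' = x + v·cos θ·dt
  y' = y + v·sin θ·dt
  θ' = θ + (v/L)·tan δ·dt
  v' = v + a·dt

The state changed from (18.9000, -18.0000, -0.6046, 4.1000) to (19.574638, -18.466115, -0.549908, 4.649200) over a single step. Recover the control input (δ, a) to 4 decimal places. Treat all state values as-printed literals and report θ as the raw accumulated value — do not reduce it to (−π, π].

δ = 0.2230, a = 2.7460

a = (v'−v)/dt = (0.549200)/0.2 = 2.7460
Δθ = θ'−θ = 0.054692;  (v·dt/L) = 4.1000·0.2/3.4 = 0.241176
tan δ = Δθ·L/(v·dt) = 0.226772  →  δ = 0.2230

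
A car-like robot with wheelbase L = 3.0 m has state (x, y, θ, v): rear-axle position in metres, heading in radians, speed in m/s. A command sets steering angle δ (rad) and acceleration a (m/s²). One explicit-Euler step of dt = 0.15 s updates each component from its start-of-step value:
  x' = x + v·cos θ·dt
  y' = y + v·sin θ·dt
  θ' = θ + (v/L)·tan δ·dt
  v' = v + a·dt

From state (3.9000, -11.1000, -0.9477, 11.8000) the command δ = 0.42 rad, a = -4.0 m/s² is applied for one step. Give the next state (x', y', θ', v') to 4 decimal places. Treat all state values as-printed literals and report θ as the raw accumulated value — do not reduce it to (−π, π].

(4.9329, -12.5374, -0.6842, 11.2000)

x' = 3.9000 + 11.8000·cos(-0.9477)·0.15 = 4.9329
y' = -11.1000 + 11.8000·sin(-0.9477)·0.15 = -12.5374
θ' = -0.9477 + (11.8000/3.0)·tan(0.42)·0.15 = -0.6842
v' = 11.8000 − 4.0000·0.15 = 11.2000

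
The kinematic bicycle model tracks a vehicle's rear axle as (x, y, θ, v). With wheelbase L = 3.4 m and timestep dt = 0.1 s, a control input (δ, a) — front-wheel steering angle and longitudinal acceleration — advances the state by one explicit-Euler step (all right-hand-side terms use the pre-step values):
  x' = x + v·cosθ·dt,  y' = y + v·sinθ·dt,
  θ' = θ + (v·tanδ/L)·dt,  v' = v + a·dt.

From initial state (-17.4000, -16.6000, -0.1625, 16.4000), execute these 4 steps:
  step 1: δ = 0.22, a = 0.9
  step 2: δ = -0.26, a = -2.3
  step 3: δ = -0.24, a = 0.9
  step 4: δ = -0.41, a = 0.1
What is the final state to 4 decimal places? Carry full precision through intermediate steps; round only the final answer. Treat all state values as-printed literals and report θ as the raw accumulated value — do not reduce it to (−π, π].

after step 1 (δ=0.22, a=0.9): (-15.781606, -16.865329, -0.054637, 16.490000)
after step 2 (δ=-0.26, a=-2.3): (-14.135066, -16.955379, -0.183657, 16.260000)
after step 3 (δ=-0.24, a=0.9): (-12.536412, -17.252330, -0.300689, 16.350000)
after step 4 (δ=-0.41, a=0.1): (-10.974770, -17.736582, -0.509696, 16.360000)

(-10.9748, -17.7366, -0.5097, 16.3600)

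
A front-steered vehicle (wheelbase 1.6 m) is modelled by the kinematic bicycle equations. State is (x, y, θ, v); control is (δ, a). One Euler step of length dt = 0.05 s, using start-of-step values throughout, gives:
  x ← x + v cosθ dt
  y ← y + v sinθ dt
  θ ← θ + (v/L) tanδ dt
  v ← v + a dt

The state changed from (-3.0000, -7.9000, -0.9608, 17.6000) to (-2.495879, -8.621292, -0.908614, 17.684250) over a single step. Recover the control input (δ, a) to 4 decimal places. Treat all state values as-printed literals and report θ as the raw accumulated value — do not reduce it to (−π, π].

δ = 0.0946, a = 1.6850

a = (v'−v)/dt = (0.084250)/0.05 = 1.6850
Δθ = θ'−θ = 0.052186;  (v·dt/L) = 17.6000·0.05/1.6 = 0.550000
tan δ = Δθ·L/(v·dt) = 0.094884  →  δ = 0.0946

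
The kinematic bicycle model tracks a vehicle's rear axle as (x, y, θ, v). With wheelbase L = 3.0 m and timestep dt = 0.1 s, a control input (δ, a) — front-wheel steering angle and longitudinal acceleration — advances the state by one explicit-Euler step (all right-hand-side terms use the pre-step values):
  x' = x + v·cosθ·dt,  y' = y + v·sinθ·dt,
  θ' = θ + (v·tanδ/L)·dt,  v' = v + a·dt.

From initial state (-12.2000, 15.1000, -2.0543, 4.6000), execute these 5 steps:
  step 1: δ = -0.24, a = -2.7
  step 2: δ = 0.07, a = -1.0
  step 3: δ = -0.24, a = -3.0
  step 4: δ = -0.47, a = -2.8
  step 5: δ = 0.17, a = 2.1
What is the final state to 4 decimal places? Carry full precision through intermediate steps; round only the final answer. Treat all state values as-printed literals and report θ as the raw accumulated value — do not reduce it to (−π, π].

after step 1 (δ=-0.24, a=-2.7): (-12.413847, 14.692729, -2.091823, 4.330000)
after step 2 (δ=0.07, a=-1.0): (-12.629382, 14.317185, -2.081703, 4.230000)
after step 3 (δ=-0.24, a=-3.0): (-12.836215, 13.948201, -2.116208, 3.930000)
after step 4 (δ=-0.47, a=-2.8): (-13.040092, 13.612220, -2.182752, 3.650000)
after step 5 (δ=0.17, a=2.1): (-13.249773, 13.313458, -2.161867, 3.860000)

(-13.2498, 13.3135, -2.1619, 3.8600)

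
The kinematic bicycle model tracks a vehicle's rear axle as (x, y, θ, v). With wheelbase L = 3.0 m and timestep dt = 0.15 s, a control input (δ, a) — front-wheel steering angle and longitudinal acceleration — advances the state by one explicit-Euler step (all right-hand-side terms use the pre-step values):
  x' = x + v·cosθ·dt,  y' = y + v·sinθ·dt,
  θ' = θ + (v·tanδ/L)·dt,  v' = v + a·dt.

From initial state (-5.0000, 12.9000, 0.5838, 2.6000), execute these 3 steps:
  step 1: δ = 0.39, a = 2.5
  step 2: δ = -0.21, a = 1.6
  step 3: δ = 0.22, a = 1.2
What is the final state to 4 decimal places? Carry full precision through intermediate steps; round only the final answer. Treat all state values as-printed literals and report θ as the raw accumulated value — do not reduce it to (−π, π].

(-3.9194, 13.6550, 0.6415, 3.3950)

after step 1 (δ=0.39, a=2.5): (-4.674594, 13.114967, 0.637237, 2.975000)
after step 2 (δ=-0.21, a=1.6): (-4.315924, 13.380476, 0.605532, 3.215000)
after step 3 (δ=0.22, a=1.2): (-3.919418, 13.654973, 0.641479, 3.395000)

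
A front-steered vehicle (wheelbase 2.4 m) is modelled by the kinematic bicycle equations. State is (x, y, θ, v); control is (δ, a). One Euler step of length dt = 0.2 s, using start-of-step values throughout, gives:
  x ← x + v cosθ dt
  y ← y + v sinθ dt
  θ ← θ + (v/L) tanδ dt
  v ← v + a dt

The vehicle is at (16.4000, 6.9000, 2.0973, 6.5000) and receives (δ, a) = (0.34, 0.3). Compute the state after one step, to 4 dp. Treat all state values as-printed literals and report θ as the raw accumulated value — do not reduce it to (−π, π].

(15.7467, 8.0239, 2.2889, 6.5600)

x' = 16.4000 + 6.5000·cos(2.0973)·0.2 = 15.7467
y' = 6.9000 + 6.5000·sin(2.0973)·0.2 = 8.0239
θ' = 2.0973 + (6.5000/2.4)·tan(0.34)·0.2 = 2.2889
v' = 6.5000 + 0.3000·0.2 = 6.5600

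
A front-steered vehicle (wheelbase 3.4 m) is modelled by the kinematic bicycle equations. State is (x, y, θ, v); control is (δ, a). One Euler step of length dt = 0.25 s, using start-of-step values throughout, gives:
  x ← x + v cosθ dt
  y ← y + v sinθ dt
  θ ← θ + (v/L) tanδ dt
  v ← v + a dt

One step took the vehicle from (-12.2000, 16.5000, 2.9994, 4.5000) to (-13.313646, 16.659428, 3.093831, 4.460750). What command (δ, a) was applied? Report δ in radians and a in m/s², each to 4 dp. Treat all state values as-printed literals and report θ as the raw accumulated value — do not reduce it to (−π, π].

δ = 0.2780, a = -0.1570

a = (v'−v)/dt = (-0.039250)/0.25 = -0.1570
Δθ = θ'−θ = 0.094431;  (v·dt/L) = 4.5000·0.25/3.4 = 0.330882
tan δ = Δθ·L/(v·dt) = 0.285391  →  δ = 0.2780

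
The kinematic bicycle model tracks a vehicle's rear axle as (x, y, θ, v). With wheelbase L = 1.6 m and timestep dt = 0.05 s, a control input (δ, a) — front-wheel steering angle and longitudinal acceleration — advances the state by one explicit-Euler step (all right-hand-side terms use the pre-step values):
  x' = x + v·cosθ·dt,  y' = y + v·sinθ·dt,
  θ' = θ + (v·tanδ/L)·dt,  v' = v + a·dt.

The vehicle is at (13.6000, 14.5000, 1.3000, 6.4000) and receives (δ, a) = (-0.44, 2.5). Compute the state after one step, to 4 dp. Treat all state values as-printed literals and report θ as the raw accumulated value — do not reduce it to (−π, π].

x' = 13.6000 + 6.4000·cos(1.3000)·0.05 = 13.6856
y' = 14.5000 + 6.4000·sin(1.3000)·0.05 = 14.8083
θ' = 1.3000 + (6.4000/1.6)·tan(-0.44)·0.05 = 1.2058
v' = 6.4000 + 2.5000·0.05 = 6.5250

(13.6856, 14.8083, 1.2058, 6.5250)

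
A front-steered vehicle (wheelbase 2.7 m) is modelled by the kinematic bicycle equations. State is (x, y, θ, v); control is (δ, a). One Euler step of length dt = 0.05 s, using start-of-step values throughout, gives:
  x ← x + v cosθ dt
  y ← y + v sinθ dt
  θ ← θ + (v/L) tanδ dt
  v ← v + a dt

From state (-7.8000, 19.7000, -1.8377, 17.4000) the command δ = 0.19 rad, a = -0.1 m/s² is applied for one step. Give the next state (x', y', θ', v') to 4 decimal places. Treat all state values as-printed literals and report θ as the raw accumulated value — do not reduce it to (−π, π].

x' = -7.8000 + 17.4000·cos(-1.8377)·0.05 = -8.0295
y' = 19.7000 + 17.4000·sin(-1.8377)·0.05 = 18.8608
θ' = -1.8377 + (17.4000/2.7)·tan(0.19)·0.05 = -1.7757
v' = 17.4000 − 0.1000·0.05 = 17.3950

(-8.0295, 18.8608, -1.7757, 17.3950)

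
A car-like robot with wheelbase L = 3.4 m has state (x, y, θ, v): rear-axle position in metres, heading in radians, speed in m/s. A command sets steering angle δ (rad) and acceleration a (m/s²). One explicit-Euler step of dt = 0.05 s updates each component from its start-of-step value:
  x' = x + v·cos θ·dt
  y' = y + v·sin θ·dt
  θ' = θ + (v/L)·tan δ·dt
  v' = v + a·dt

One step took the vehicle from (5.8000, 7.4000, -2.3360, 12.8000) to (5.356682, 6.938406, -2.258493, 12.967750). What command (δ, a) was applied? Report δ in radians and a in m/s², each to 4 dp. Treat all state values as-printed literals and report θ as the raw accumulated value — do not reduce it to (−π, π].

δ = 0.3906, a = 3.3550

a = (v'−v)/dt = (0.167750)/0.05 = 3.3550
Δθ = θ'−θ = 0.077507;  (v·dt/L) = 12.8000·0.05/3.4 = 0.188235
tan δ = Δθ·L/(v·dt) = 0.411756  →  δ = 0.3906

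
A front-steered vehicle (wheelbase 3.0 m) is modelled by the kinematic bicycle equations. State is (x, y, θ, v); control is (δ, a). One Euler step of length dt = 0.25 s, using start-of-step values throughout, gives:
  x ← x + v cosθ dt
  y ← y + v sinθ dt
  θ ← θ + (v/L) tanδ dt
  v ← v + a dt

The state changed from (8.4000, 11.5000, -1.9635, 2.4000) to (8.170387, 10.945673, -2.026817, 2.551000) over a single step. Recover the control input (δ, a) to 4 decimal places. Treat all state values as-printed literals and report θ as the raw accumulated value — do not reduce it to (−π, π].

δ = -0.3066, a = 0.6040

a = (v'−v)/dt = (0.151000)/0.25 = 0.6040
Δθ = θ'−θ = -0.063317;  (v·dt/L) = 2.4000·0.25/3.0 = 0.200000
tan δ = Δθ·L/(v·dt) = -0.316585  →  δ = -0.3066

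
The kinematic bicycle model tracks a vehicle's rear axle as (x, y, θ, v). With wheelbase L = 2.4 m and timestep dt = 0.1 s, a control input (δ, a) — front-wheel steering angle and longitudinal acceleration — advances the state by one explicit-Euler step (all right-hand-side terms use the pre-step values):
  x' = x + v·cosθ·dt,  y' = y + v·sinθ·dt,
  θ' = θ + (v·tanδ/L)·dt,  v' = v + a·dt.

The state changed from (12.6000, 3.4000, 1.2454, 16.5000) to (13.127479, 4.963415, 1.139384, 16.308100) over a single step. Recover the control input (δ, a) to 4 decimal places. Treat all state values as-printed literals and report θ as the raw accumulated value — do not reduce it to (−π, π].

a = (v'−v)/dt = (-0.191900)/0.1 = -1.9190
Δθ = θ'−θ = -0.106016;  (v·dt/L) = 16.5000·0.1/2.4 = 0.687500
tan δ = Δθ·L/(v·dt) = -0.154205  →  δ = -0.1530

δ = -0.1530, a = -1.9190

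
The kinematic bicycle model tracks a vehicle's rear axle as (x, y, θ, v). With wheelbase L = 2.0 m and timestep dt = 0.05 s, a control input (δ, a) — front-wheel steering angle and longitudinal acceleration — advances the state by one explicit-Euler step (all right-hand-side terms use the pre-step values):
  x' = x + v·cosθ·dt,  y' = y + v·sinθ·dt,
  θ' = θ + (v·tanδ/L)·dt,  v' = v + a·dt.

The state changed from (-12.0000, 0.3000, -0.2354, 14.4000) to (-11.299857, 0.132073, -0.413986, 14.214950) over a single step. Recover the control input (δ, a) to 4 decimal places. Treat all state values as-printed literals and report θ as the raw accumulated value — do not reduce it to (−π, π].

a = (v'−v)/dt = (-0.185050)/0.05 = -3.7010
Δθ = θ'−θ = -0.178586;  (v·dt/L) = 14.4000·0.05/2.0 = 0.360000
tan δ = Δθ·L/(v·dt) = -0.496072  →  δ = -0.4605

δ = -0.4605, a = -3.7010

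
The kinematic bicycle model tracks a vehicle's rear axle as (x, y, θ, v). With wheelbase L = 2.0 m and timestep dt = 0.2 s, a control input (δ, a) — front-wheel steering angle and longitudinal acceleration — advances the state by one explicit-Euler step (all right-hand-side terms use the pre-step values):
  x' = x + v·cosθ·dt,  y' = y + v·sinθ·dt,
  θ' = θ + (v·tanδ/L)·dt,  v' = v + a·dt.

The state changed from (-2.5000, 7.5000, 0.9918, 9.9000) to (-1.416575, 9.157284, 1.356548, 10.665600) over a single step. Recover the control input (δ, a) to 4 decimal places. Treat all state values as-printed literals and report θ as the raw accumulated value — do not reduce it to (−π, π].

δ = 0.3530, a = 3.8280

a = (v'−v)/dt = (0.765600)/0.2 = 3.8280
Δθ = θ'−θ = 0.364748;  (v·dt/L) = 9.9000·0.2/2.0 = 0.990000
tan δ = Δθ·L/(v·dt) = 0.368432  →  δ = 0.3530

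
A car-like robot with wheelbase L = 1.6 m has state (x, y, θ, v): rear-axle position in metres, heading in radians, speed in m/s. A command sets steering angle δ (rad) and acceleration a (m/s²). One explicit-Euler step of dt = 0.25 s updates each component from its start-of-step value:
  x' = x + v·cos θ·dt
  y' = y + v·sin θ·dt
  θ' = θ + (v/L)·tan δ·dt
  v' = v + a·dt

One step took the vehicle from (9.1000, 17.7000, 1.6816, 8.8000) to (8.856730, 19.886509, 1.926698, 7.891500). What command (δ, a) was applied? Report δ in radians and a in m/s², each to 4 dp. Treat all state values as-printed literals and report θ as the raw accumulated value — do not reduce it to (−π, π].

a = (v'−v)/dt = (-0.908500)/0.25 = -3.6340
Δθ = θ'−θ = 0.245098;  (v·dt/L) = 8.8000·0.25/1.6 = 1.375000
tan δ = Δθ·L/(v·dt) = 0.178253  →  δ = 0.1764

δ = 0.1764, a = -3.6340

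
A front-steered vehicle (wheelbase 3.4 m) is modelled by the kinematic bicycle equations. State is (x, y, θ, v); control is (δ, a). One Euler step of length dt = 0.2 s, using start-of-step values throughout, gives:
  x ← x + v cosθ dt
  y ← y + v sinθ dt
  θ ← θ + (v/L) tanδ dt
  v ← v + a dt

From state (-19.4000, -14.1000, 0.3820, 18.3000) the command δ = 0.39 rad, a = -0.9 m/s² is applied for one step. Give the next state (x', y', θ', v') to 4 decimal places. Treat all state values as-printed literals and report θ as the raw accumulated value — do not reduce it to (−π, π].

x' = -19.4000 + 18.3000·cos(0.3820)·0.2 = -16.0038
y' = -14.1000 + 18.3000·sin(0.3820)·0.2 = -12.7356
θ' = 0.3820 + (18.3000/3.4)·tan(0.39)·0.2 = 0.8245
v' = 18.3000 − 0.9000·0.2 = 18.1200

(-16.0038, -12.7356, 0.8245, 18.1200)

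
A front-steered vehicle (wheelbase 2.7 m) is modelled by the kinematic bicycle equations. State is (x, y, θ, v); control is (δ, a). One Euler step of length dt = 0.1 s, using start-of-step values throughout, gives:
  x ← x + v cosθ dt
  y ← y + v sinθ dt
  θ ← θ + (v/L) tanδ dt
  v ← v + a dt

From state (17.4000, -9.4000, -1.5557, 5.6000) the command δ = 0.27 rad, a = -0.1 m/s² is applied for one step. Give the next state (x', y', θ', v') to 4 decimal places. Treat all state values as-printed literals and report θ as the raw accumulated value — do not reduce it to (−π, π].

(17.4085, -9.9599, -1.4983, 5.5900)

x' = 17.4000 + 5.6000·cos(-1.5557)·0.1 = 17.4085
y' = -9.4000 + 5.6000·sin(-1.5557)·0.1 = -9.9599
θ' = -1.5557 + (5.6000/2.7)·tan(0.27)·0.1 = -1.4983
v' = 5.6000 − 0.1000·0.1 = 5.5900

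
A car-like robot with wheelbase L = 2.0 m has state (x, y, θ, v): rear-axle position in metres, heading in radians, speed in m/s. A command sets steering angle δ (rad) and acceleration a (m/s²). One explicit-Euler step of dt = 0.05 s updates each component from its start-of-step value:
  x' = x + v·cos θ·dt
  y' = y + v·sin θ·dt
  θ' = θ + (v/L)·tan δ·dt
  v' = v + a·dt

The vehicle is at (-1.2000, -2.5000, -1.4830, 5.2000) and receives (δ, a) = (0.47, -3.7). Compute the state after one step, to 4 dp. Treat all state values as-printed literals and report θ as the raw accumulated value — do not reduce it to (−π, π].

(-1.1772, -2.7590, -1.4170, 5.0150)

x' = -1.2000 + 5.2000·cos(-1.4830)·0.05 = -1.1772
y' = -2.5000 + 5.2000·sin(-1.4830)·0.05 = -2.7590
θ' = -1.4830 + (5.2000/2.0)·tan(0.47)·0.05 = -1.4170
v' = 5.2000 − 3.7000·0.05 = 5.0150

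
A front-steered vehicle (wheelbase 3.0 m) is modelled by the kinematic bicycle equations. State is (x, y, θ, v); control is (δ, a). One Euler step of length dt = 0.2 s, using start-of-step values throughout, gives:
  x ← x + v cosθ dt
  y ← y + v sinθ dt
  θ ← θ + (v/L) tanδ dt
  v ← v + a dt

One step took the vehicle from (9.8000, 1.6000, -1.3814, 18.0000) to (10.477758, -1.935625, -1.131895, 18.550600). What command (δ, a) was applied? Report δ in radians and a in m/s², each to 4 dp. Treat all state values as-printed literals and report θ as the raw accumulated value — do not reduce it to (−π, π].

a = (v'−v)/dt = (0.550600)/0.2 = 2.7530
Δθ = θ'−θ = 0.249505;  (v·dt/L) = 18.0000·0.2/3.0 = 1.200000
tan δ = Δθ·L/(v·dt) = 0.207921  →  δ = 0.2050

δ = 0.2050, a = 2.7530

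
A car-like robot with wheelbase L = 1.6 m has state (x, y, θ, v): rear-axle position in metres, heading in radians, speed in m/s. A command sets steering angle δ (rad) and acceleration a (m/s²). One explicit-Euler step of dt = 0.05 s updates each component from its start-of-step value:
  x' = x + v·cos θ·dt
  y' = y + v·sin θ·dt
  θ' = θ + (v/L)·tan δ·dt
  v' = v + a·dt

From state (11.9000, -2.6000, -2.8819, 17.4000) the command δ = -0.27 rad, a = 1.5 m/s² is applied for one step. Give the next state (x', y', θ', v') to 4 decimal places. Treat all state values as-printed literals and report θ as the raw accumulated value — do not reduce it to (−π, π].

x' = 11.9000 + 17.4000·cos(-2.8819)·0.05 = 11.0592
y' = -2.6000 + 17.4000·sin(-2.8819)·0.05 = -2.8234
θ' = -2.8819 + (17.4000/1.6)·tan(-0.27)·0.05 = -3.0324
v' = 17.4000 + 1.5000·0.05 = 17.4750

(11.0592, -2.8234, -3.0324, 17.4750)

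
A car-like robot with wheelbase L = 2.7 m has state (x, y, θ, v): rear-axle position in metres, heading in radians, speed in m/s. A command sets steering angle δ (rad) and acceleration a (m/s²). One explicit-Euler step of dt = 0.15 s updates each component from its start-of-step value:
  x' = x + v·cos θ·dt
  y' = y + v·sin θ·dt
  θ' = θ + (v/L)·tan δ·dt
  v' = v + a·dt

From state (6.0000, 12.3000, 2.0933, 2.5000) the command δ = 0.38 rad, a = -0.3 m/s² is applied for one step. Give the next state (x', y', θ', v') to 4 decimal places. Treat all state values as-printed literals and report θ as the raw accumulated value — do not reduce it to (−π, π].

x' = 6.0000 + 2.5000·cos(2.0933)·0.15 = 5.8129
y' = 12.3000 + 2.5000·sin(2.0933)·0.15 = 12.6250
θ' = 2.0933 + (2.5000/2.7)·tan(0.38)·0.15 = 2.1488
v' = 2.5000 − 0.3000·0.15 = 2.4550

(5.8129, 12.6250, 2.1488, 2.4550)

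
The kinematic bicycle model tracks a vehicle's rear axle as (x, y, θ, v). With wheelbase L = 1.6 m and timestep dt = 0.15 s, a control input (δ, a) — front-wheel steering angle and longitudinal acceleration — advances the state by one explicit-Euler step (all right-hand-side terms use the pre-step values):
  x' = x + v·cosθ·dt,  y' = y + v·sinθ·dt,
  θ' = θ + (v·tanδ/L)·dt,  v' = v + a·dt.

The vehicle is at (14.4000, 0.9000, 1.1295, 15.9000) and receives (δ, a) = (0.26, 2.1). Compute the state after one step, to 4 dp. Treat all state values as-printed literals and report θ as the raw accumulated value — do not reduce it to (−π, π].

(15.4187, 3.0565, 1.5260, 16.2150)

x' = 14.4000 + 15.9000·cos(1.1295)·0.15 = 15.4187
y' = 0.9000 + 15.9000·sin(1.1295)·0.15 = 3.0565
θ' = 1.1295 + (15.9000/1.6)·tan(0.26)·0.15 = 1.5260
v' = 15.9000 + 2.1000·0.15 = 16.2150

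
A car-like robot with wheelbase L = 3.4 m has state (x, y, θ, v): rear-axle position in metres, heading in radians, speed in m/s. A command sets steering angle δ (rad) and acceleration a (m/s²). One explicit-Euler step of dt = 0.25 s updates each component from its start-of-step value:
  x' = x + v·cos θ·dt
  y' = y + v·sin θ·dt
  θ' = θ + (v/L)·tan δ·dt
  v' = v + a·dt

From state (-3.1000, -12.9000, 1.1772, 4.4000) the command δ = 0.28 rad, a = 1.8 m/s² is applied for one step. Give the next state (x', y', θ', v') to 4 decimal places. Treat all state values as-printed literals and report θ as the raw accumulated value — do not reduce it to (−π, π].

(-2.6781, -11.8841, 1.2702, 4.8500)

x' = -3.1000 + 4.4000·cos(1.1772)·0.25 = -2.6781
y' = -12.9000 + 4.4000·sin(1.1772)·0.25 = -11.8841
θ' = 1.1772 + (4.4000/3.4)·tan(0.28)·0.25 = 1.2702
v' = 4.4000 + 1.8000·0.25 = 4.8500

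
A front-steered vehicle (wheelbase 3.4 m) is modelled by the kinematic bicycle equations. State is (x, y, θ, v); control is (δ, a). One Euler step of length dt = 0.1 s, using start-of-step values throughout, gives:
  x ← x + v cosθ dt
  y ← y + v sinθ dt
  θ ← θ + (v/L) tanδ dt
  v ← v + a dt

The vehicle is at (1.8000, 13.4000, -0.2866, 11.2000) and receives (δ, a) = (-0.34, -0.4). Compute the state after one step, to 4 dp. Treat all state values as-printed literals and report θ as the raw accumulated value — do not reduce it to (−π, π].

(2.8743, 13.0834, -0.4031, 11.1600)

x' = 1.8000 + 11.2000·cos(-0.2866)·0.1 = 2.8743
y' = 13.4000 + 11.2000·sin(-0.2866)·0.1 = 13.0834
θ' = -0.2866 + (11.2000/3.4)·tan(-0.34)·0.1 = -0.4031
v' = 11.2000 − 0.4000·0.1 = 11.1600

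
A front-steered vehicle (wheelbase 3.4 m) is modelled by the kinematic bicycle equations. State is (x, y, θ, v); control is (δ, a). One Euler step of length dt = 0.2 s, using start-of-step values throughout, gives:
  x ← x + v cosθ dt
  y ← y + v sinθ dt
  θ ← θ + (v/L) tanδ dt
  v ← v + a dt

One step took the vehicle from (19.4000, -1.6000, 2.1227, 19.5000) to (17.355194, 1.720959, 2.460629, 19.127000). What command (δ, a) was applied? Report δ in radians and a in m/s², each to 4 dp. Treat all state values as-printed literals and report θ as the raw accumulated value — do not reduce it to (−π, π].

δ = 0.2865, a = -1.8650

a = (v'−v)/dt = (-0.373000)/0.2 = -1.8650
Δθ = θ'−θ = 0.337929;  (v·dt/L) = 19.5000·0.2/3.4 = 1.147059
tan δ = Δθ·L/(v·dt) = 0.294605  →  δ = 0.2865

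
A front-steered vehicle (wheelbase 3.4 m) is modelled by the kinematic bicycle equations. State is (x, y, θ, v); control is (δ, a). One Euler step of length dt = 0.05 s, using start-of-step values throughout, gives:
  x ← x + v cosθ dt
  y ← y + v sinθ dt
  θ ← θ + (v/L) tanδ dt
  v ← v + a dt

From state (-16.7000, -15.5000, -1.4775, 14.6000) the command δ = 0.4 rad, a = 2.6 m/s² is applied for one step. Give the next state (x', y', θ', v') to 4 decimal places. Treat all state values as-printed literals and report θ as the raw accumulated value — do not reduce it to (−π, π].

(-16.6320, -16.2268, -1.3867, 14.7300)

x' = -16.7000 + 14.6000·cos(-1.4775)·0.05 = -16.6320
y' = -15.5000 + 14.6000·sin(-1.4775)·0.05 = -16.2268
θ' = -1.4775 + (14.6000/3.4)·tan(0.4)·0.05 = -1.3867
v' = 14.6000 + 2.6000·0.05 = 14.7300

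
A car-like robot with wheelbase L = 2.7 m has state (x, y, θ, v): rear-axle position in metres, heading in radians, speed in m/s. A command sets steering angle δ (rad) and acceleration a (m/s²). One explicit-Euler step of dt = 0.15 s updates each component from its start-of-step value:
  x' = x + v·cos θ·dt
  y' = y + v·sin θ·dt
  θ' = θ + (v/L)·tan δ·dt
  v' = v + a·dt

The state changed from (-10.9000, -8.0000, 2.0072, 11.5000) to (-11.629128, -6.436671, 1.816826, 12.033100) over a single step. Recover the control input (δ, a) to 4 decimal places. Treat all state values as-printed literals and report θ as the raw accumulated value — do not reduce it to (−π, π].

δ = -0.2896, a = 3.5540

a = (v'−v)/dt = (0.533100)/0.15 = 3.5540
Δθ = θ'−θ = -0.190374;  (v·dt/L) = 11.5000·0.15/2.7 = 0.638889
tan δ = Δθ·L/(v·dt) = -0.297977  →  δ = -0.2896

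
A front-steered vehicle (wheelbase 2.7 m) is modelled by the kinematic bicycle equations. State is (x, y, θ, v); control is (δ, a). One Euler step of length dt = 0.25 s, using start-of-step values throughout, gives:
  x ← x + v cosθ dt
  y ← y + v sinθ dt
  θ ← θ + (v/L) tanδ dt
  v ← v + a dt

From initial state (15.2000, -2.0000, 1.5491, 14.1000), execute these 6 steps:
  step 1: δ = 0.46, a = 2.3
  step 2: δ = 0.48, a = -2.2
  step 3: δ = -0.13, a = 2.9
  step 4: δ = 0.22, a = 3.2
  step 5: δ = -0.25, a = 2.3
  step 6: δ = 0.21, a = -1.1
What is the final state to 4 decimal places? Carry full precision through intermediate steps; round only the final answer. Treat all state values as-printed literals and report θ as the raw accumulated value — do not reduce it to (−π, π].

after step 1 (δ=0.46, a=2.3): (15.276474, 1.524170, 2.195936, 14.675000)
after step 2 (δ=0.48, a=-2.2): (13.129483, 4.499092, 2.903340, 14.125000)
after step 3 (δ=-0.13, a=2.9): (9.697984, 5.332484, 2.732353, 14.850000)
after step 4 (δ=0.22, a=3.2): (6.292049, 6.809734, 3.039829, 15.650000)
after step 5 (δ=-0.25, a=2.3): (2.399791, 7.207197, 2.669820, 16.225000)
after step 6 (δ=0.21, a=-1.1): (-1.213371, 9.050625, 2.990027, 15.950000)

(-1.2134, 9.0506, 2.9900, 15.9500)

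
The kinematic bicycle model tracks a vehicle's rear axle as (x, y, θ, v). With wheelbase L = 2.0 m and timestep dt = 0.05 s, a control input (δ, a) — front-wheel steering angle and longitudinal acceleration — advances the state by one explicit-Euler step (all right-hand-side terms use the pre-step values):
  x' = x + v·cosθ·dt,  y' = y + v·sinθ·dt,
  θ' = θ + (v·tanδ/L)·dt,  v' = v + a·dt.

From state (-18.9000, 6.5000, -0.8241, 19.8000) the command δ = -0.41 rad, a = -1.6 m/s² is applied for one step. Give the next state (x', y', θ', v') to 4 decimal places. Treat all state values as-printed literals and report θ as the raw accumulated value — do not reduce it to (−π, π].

(-18.2276, 5.7734, -1.0392, 19.7200)

x' = -18.9000 + 19.8000·cos(-0.8241)·0.05 = -18.2276
y' = 6.5000 + 19.8000·sin(-0.8241)·0.05 = 5.7734
θ' = -0.8241 + (19.8000/2.0)·tan(-0.41)·0.05 = -1.0392
v' = 19.8000 − 1.6000·0.05 = 19.7200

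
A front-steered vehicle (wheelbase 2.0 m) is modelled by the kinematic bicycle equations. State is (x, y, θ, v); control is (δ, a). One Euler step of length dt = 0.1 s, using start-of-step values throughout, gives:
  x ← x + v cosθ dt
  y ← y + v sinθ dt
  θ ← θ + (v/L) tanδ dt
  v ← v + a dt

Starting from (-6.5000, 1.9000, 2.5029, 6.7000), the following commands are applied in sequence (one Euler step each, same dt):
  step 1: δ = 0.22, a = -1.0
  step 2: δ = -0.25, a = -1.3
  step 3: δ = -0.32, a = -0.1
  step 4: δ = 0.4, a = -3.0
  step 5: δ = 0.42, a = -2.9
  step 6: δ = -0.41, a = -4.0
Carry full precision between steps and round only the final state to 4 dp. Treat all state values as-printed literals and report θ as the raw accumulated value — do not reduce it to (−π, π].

after step 1 (δ=0.22, a=-1.0): (-7.037927, 2.299418, 2.577813, 6.600000)
after step 2 (δ=-0.25, a=-1.3): (-7.595786, 2.652112, 2.493550, 6.470000)
after step 3 (δ=-0.32, a=-0.1): (-8.111617, 3.042659, 2.386345, 6.460000)
after step 4 (δ=0.4, a=-3.0): (-8.581971, 3.485472, 2.522907, 6.160000)
after step 5 (δ=0.42, a=-2.9): (-9.083791, 3.842730, 2.660452, 5.870000)
after step 6 (δ=-0.41, a=-4.0): (-9.604147, 4.114388, 2.532887, 5.470000)

(-9.6041, 4.1144, 2.5329, 5.4700)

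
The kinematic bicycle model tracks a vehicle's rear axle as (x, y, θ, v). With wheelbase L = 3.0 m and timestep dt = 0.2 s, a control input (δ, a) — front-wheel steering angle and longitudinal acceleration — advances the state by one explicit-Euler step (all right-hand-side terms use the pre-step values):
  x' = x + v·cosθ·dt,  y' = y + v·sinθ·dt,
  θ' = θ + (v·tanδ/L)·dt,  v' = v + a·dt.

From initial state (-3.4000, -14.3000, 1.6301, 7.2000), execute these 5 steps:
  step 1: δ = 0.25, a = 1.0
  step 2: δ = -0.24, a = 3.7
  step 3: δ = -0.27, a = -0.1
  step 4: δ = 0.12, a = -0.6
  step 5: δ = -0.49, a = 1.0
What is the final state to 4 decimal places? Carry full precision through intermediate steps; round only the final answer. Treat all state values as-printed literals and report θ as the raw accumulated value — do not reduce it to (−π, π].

after step 1 (δ=0.25, a=1.0): (-3.485347, -12.862531, 1.752664, 7.400000)
after step 2 (δ=-0.24, a=3.7): (-3.753030, -11.406940, 1.631937, 8.140000)
after step 3 (δ=-0.27, a=-0.1): (-3.852506, -9.781982, 1.481750, 8.120000)
after step 4 (δ=0.12, a=-0.6): (-3.708085, -8.164416, 1.547023, 8.000000)
after step 5 (δ=-0.49, a=1.0): (-3.670052, -6.564869, 1.262550, 8.200000)

(-3.6701, -6.5649, 1.2625, 8.2000)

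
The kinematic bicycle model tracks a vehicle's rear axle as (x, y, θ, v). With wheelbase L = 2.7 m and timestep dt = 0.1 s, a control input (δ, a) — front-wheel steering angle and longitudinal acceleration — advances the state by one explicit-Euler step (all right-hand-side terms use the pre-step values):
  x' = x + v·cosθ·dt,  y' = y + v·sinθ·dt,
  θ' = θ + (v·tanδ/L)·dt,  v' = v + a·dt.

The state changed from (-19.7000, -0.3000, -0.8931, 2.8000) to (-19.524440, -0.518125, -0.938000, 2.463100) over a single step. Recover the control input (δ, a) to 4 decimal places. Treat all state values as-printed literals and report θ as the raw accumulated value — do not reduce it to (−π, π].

δ = -0.4086, a = -3.3690

a = (v'−v)/dt = (-0.336900)/0.1 = -3.3690
Δθ = θ'−θ = -0.044900;  (v·dt/L) = 2.8000·0.1/2.7 = 0.103704
tan δ = Δθ·L/(v·dt) = -0.432964  →  δ = -0.4086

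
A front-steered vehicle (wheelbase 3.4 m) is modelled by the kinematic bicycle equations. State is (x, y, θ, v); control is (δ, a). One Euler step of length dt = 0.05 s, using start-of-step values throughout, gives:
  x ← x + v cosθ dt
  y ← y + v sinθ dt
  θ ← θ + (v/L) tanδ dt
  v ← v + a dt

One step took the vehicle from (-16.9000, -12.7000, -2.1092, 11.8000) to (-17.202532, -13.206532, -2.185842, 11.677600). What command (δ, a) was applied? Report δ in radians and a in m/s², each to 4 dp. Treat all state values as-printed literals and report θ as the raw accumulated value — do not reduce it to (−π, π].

a = (v'−v)/dt = (-0.122400)/0.05 = -2.4480
Δθ = θ'−θ = -0.076642;  (v·dt/L) = 11.8000·0.05/3.4 = 0.173529
tan δ = Δθ·L/(v·dt) = -0.441666  →  δ = -0.4159

δ = -0.4159, a = -2.4480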